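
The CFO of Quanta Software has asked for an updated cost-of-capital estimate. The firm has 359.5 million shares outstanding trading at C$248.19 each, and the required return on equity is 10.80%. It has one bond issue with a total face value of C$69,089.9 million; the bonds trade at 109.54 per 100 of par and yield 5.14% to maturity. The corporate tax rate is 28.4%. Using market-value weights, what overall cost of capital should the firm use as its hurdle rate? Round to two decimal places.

Market value of equity E = 248.19 × 359.5m = 89224.305m. Market value of debt D = 69089.9m × 109.54/100 = 75681.07646m.
Total capital V = 89224.305 + 75681.07646 = 164905.38146.
Equity: weight = 89224.305/164905.38146 = 0.5411; cost = 10.8%.
Bonds outstanding: weight = 75681.07646/164905.38146 = 0.4589; after-tax cost = 5.14% × (1 − 28.4%) = 3.6802%.
WACC = 0.5411 × 10.8000% + 0.4589 × 3.6802% = 7.5325%.

7.53%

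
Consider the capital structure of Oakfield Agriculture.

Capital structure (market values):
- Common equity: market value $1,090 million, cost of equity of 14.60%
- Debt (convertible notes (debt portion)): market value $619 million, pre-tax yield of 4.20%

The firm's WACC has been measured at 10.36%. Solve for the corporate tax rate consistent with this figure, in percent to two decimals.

31.10%

Total capital V = 1090 + 619 = 1709.
Equity weight = 1090/1709 = 0.6378.
Convertible notes (debt portion) weight = 619/1709 = 0.3622.
Equity contribution = 0.6378 × 14.6% = 9.3119%.
Debt contribution must be 10.36% − 9.3119% = 1.0481%.
0.3622 × 4.2% × (1 − T) = 1.0481%  ⇒  (1 − T) = 0.6890.
T = 31.1009%.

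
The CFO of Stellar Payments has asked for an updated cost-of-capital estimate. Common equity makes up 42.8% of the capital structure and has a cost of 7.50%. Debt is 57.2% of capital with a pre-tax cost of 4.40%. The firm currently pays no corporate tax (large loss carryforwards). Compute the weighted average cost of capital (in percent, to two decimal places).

After-tax cost of debt = 4.4% × (1 − 0%) = 4.4000%.
WACC = 0.428 × 7.5000% + 0.572 × 4.4000% = 5.7268%.

5.73%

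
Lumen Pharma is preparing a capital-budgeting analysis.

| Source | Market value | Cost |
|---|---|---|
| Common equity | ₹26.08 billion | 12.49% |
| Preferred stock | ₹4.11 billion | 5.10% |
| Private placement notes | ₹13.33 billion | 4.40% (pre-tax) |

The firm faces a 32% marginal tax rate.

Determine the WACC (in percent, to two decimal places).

8.88%

Total capital V = 26.08 + 4.11 + 13.33 = 43.52.
Equity: weight = 26.08/43.52 = 0.5993; cost = 12.49%.
Preferred: weight = 4.11/43.52 = 0.0944; cost = 5.1%.
Private placement notes: weight = 13.33/43.52 = 0.3063; after-tax cost = 4.4% × (1 − 32%) = 2.9920%.
WACC = 0.5993 × 12.4900% + 0.0944 × 5.1000% + 0.3063 × 2.9920% = 8.8829%.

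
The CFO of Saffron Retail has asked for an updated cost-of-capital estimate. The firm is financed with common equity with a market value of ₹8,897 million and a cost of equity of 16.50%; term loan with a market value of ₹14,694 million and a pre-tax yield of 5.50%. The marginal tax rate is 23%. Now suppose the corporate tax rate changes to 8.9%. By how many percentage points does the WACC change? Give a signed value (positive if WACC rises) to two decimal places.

Current WACC:
Total capital V = 8897 + 14694 = 23591.
Equity: weight = 8897/23591 = 0.3771; cost = 16.5%.
Term loan: weight = 14694/23591 = 0.6229; after-tax cost = 5.5% × (1 − 23%) = 4.2350%.
WACC = 0.3771 × 16.5000% + 0.6229 × 4.2350% = 8.8606%.
After the change:
Total capital V = 8897 + 14694 = 23591.
Equity: weight = 8897/23591 = 0.3771; cost = 16.5%.
Term loan: weight = 14694/23591 = 0.6229; after-tax cost = 5.5% × (1 − 8.9%) = 5.0105%.
WACC = 0.3771 × 16.5000% + 0.6229 × 5.0105% = 9.3436%.
Change in WACC = 9.3436% − 8.8606% = 0.4830 pp.

+0.48 pp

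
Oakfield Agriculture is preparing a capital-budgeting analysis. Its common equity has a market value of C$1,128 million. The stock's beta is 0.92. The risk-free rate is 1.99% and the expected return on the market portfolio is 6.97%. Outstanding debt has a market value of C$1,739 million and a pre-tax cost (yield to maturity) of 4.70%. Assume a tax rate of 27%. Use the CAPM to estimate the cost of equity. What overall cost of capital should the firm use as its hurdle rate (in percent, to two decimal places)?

4.67%

Market risk premium = 6.97% − 1.99% = 4.98%.
Cost of equity via CAPM: Re = 1.99% + 0.92 × 4.98% = 6.5716%.
Total capital V = 1128 + 1739 = 2867.
Equity: weight = 1128/2867 = 0.3934; cost = 6.5716%.
Debt: weight = 1739/2867 = 0.6066; after-tax cost = 4.7% × (1 − 27%) = 3.4310%.
WACC = 0.3934 × 6.5716% + 0.6066 × 3.4310% = 4.6666%.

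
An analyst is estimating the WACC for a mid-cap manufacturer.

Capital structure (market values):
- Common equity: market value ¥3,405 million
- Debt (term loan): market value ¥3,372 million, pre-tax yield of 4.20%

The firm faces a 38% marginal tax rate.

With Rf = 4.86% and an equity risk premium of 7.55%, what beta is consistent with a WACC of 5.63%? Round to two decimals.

Total capital V = 3405 + 3372 = 6777.
Equity weight = 3405/6777 = 0.5024.
Term loan weight = 3372/6777 = 0.4976.
Debt contribution = 0.4976 × 4.2% × (1 − 38%) = 1.2957%.
Required equity contribution = 5.63% − 1.2957% = 4.3343%  ⇒  Re = 8.6267%.
CAPM: 8.6267% = 4.86% + β × 7.55%  ⇒  β = 0.4989.

0.50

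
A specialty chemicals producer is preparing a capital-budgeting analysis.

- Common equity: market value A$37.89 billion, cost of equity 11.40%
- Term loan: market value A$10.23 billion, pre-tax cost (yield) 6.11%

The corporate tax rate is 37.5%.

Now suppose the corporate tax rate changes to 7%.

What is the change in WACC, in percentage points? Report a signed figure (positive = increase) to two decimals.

+0.40 pp

Current WACC:
Total capital V = 37.89 + 10.23 = 48.12.
Equity: weight = 37.89/48.12 = 0.7874; cost = 11.4%.
Term loan: weight = 10.23/48.12 = 0.2126; after-tax cost = 6.11% × (1 − 37.5%) = 3.8188%.
WACC = 0.7874 × 11.4000% + 0.2126 × 3.8188% = 9.7883%.
After the change:
Total capital V = 37.89 + 10.23 = 48.12.
Equity: weight = 37.89/48.12 = 0.7874; cost = 11.4%.
Term loan: weight = 10.23/48.12 = 0.2126; after-tax cost = 6.11% × (1 − 7%) = 5.6823%.
WACC = 0.7874 × 11.4000% + 0.2126 × 5.6823% = 10.1845%.
Change in WACC = 10.1845% − 9.7883% = 0.3962 pp.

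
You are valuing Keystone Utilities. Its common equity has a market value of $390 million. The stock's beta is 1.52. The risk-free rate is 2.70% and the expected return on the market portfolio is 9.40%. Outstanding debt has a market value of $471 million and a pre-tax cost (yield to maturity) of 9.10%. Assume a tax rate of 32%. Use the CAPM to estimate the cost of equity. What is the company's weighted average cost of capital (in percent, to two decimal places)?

Market risk premium = 9.4% − 2.7% = 6.7%.
Cost of equity via CAPM: Re = 2.7% + 1.52 × 6.7% = 12.8840%.
Total capital V = 390 + 471 = 861.
Equity: weight = 390/861 = 0.4530; cost = 12.884%.
Debt: weight = 471/861 = 0.5470; after-tax cost = 9.1% × (1 − 32%) = 6.1880%.
WACC = 0.4530 × 12.8840% + 0.5470 × 6.1880% = 9.2210%.

9.22%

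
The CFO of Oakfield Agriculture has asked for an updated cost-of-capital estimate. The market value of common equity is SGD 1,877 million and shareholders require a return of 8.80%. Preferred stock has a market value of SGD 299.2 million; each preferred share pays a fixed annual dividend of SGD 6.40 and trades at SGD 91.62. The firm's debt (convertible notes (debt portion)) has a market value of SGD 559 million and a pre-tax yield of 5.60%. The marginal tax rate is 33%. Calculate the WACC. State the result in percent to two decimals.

7.57%

Cost of preferred: Rp = 6.4 / 91.62 = 6.9854%.
Total capital V = 1877 + 299.2 + 559 = 2735.2.
Equity: weight = 1877/2735.2 = 0.6862; cost = 8.8%.
Preferred: weight = 299.2/2735.2 = 0.1094; cost = 6.9854%.
Convertible notes (debt portion): weight = 559/2735.2 = 0.2044; after-tax cost = 5.6% × (1 − 33%) = 3.7520%.
WACC = 0.6862 × 8.8000% + 0.1094 × 6.9854% + 0.2044 × 3.7520% = 7.5698%.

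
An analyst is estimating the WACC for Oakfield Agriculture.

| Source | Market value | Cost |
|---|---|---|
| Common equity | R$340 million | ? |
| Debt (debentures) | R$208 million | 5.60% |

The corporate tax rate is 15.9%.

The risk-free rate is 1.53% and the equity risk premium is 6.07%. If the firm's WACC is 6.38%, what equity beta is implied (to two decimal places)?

Total capital V = 340 + 208 = 548.
Equity weight = 340/548 = 0.6204.
Debentures weight = 208/548 = 0.3796.
Debt contribution = 0.3796 × 5.6% × (1 − 15.9%) = 1.7876%.
Required equity contribution = 6.38% − 1.7876% = 4.5924%  ⇒  Re = 7.4019%.
CAPM: 7.4019% = 1.53% + β × 6.07%  ⇒  β = 0.9674.

0.97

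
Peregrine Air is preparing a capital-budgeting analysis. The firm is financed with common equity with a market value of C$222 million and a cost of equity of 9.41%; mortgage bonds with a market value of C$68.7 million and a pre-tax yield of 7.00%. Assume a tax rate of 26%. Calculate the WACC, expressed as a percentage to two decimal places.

Total capital V = 222 + 68.7 = 290.7.
Equity: weight = 222/290.7 = 0.7637; cost = 9.41%.
Mortgage bonds: weight = 68.7/290.7 = 0.2363; after-tax cost = 7% × (1 − 26%) = 5.1800%.
WACC = 0.7637 × 9.4100% + 0.2363 × 5.1800% = 8.4103%.

8.41%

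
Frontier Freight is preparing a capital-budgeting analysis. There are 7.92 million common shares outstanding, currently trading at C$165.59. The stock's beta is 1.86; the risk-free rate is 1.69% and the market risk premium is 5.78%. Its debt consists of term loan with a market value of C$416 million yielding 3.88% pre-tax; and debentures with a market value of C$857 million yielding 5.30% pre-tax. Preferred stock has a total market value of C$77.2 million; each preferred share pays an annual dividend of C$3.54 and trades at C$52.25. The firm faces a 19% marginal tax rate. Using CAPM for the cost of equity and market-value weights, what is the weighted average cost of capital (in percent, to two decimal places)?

8.20%

Cost of equity via CAPM: Re = 1.69% + 1.86 × 5.78% = 12.4408%.
Cost of preferred: Rp = 3.54 / 52.25 = 6.7751%.
Market value of equity E = 165.59 × 7.92m = 1311.4728m.
Total capital V = 1311.4728 + 77.2 + 416 + 857 = 2661.6728.
Equity: weight = 1311.4728/2661.6728 = 0.4927; cost = 12.4408%.
Preferred: weight = 77.2/2661.6728 = 0.0290; cost = 6.7751%.
Term loan: weight = 416/2661.6728 = 0.1563; after-tax cost = 3.88% × (1 − 19%) = 3.1428%.
Debentures: weight = 857/2661.6728 = 0.3220; after-tax cost = 5.3% × (1 − 19%) = 4.2930%.
WACC = 0.4927 × 12.4408% + 0.0290 × 6.7751% + 0.1563 × 3.1428% + 0.3220 × 4.2930% = 8.1998%.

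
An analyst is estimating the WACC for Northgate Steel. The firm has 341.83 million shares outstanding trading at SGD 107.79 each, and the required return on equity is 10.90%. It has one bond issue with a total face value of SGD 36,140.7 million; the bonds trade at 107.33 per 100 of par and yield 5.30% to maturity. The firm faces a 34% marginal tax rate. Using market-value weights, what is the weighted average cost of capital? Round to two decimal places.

7.10%

Market value of equity E = 107.79 × 341.83m = 36845.8557m. Market value of debt D = 36140.7m × 107.33/100 = 38789.81331m.
Total capital V = 36845.8557 + 38789.81331 = 75635.66901.
Equity: weight = 36845.8557/75635.66901 = 0.4871; cost = 10.9%.
Bonds outstanding: weight = 38789.81331/75635.66901 = 0.5129; after-tax cost = 5.3% × (1 − 34%) = 3.4980%.
WACC = 0.4871 × 10.9000% + 0.5129 × 3.4980% = 7.1039%.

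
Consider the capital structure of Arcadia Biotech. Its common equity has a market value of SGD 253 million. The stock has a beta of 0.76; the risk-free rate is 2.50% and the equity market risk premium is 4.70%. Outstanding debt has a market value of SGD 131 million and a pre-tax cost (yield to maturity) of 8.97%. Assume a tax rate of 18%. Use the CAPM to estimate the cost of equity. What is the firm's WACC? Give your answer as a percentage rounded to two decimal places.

6.51%

Cost of equity via CAPM: Re = 2.5% + 0.76 × 4.7% = 6.0720%.
Total capital V = 253 + 131 = 384.
Equity: weight = 253/384 = 0.6589; cost = 6.072%.
Debt: weight = 131/384 = 0.3411; after-tax cost = 8.97% × (1 − 18%) = 7.3554%.
WACC = 0.6589 × 6.0720% + 0.3411 × 7.3554% = 6.5098%.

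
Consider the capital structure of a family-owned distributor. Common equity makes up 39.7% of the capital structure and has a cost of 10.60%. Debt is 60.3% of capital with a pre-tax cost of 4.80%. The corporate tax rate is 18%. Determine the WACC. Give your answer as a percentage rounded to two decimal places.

6.58%

After-tax cost of debt = 4.8% × (1 − 18%) = 3.9360%.
WACC = 0.397 × 10.6000% + 0.603 × 3.9360% = 6.5816%.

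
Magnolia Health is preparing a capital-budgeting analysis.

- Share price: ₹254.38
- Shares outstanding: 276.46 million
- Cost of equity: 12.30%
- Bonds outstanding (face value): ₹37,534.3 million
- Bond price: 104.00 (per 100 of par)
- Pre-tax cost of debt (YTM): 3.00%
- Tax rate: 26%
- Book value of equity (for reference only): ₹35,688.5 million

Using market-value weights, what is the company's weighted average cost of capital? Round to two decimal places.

Market value of equity E = 254.38 × 276.46m = 70325.8948m. Market value of debt D = 37534.3m × 104.0/100 = 39035.672m.
Total capital V = 70325.8948 + 39035.672 = 109361.5668.
Equity: weight = 70325.8948/109361.5668 = 0.6431; cost = 12.3%.
Bonds outstanding: weight = 39035.672/109361.5668 = 0.3569; after-tax cost = 3% × (1 − 26%) = 2.2200%.
WACC = 0.6431 × 12.3000% + 0.3569 × 2.2200% = 8.7020%.

8.70%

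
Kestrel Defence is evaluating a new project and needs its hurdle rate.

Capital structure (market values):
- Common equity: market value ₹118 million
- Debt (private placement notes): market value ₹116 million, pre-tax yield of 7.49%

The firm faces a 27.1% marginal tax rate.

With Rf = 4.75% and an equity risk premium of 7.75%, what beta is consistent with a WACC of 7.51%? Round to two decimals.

Total capital V = 118 + 116 = 234.
Equity weight = 118/234 = 0.5043.
Private placement notes weight = 116/234 = 0.4957.
Debt contribution = 0.4957 × 7.49% × (1 − 27.1%) = 2.7068%.
Required equity contribution = 7.51% − 2.7068% = 4.8032%  ⇒  Re = 9.5250%.
CAPM: 9.5250% = 4.75% + β × 7.75%  ⇒  β = 0.6161.

0.62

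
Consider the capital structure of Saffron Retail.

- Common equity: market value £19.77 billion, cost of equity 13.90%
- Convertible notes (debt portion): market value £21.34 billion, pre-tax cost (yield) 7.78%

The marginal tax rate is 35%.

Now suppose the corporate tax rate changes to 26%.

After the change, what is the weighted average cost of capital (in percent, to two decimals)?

After the change:
Total capital V = 19.77 + 21.34 = 41.11.
Equity: weight = 19.77/41.11 = 0.4809; cost = 13.9%.
Convertible notes (debt portion): weight = 21.34/41.11 = 0.5191; after-tax cost = 7.78% × (1 − 26%) = 5.7572%.
WACC = 0.4809 × 13.9000% + 0.5191 × 5.7572% = 9.6731%.

9.67%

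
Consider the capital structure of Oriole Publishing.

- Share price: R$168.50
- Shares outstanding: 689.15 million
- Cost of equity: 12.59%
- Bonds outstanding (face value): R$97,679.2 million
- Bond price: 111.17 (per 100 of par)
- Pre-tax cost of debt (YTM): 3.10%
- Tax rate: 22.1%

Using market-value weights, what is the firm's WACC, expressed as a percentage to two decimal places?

7.67%

Market value of equity E = 168.5 × 689.15m = 116121.775m. Market value of debt D = 97679.2m × 111.17/100 = 108589.96664m.
Total capital V = 116121.775 + 108589.96664 = 224711.74164.
Equity: weight = 116121.775/224711.74164 = 0.5168; cost = 12.59%.
Bonds outstanding: weight = 108589.96664/224711.74164 = 0.4832; after-tax cost = 3.1% × (1 − 22.1%) = 2.4149%.
WACC = 0.5168 × 12.5900% + 0.4832 × 2.4149% = 7.6730%.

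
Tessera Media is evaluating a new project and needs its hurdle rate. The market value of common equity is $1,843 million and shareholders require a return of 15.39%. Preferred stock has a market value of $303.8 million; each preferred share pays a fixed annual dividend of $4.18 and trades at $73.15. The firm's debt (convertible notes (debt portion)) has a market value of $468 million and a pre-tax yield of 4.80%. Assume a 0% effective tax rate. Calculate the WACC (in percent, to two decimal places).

Cost of preferred: Rp = 4.18 / 73.15 = 5.7143%.
Total capital V = 1843 + 303.8 + 468 = 2614.8.
Equity: weight = 1843/2614.8 = 0.7048; cost = 15.39%.
Preferred: weight = 303.8/2614.8 = 0.1162; cost = 5.7143%.
Convertible notes (debt portion): weight = 468/2614.8 = 0.1790; after-tax cost = 4.8% × (1 − 0%) = 4.8000%.
WACC = 0.7048 × 15.3900% + 0.1162 × 5.7143% + 0.1790 × 4.8000% = 12.3704%.

12.37%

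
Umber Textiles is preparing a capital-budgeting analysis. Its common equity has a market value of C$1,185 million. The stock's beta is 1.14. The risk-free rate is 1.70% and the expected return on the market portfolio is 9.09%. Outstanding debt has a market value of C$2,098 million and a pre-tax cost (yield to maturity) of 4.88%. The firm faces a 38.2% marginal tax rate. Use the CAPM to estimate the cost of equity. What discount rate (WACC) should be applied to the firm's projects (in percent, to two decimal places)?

Market risk premium = 9.09% − 1.7% = 7.39%.
Cost of equity via CAPM: Re = 1.7% + 1.14 × 7.39% = 10.1246%.
Total capital V = 1185 + 2098 = 3283.
Equity: weight = 1185/3283 = 0.3610; cost = 10.1246%.
Debt: weight = 2098/3283 = 0.6390; after-tax cost = 4.88% × (1 − 38.2%) = 3.0158%.
WACC = 0.3610 × 10.1246% + 0.6390 × 3.0158% = 5.5817%.

5.58%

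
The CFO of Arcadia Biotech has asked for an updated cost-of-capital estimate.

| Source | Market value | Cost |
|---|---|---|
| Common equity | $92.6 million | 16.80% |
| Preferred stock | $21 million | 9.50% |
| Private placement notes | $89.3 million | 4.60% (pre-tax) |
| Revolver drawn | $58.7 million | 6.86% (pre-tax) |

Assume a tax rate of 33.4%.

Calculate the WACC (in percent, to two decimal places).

8.78%

Total capital V = 92.6 + 21 + 89.3 + 58.7 = 261.6.
Equity: weight = 92.6/261.6 = 0.3540; cost = 16.8%.
Preferred: weight = 21/261.6 = 0.0803; cost = 9.5%.
Private placement notes: weight = 89.3/261.6 = 0.3414; after-tax cost = 4.6% × (1 − 33.4%) = 3.0636%.
Revolver drawn: weight = 58.7/261.6 = 0.2244; after-tax cost = 6.86% × (1 − 33.4%) = 4.5688%.
WACC = 0.3540 × 16.8000% + 0.0803 × 9.5000% + 0.3414 × 3.0636% + 0.2244 × 4.5688% = 8.7804%.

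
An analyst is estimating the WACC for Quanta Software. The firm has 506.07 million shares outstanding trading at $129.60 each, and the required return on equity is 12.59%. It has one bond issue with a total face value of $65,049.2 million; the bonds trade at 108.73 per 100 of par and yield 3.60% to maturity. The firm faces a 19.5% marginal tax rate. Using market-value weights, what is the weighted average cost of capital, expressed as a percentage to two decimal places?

7.56%

Market value of equity E = 129.6 × 506.07m = 65586.672m. Market value of debt D = 65049.2m × 108.73/100 = 70727.99516m.
Total capital V = 65586.672 + 70727.99516 = 136314.66716.
Equity: weight = 65586.672/136314.66716 = 0.4811; cost = 12.59%.
Bonds outstanding: weight = 70727.99516/136314.66716 = 0.5189; after-tax cost = 3.6% × (1 − 19.5%) = 2.8980%.
WACC = 0.4811 × 12.5900% + 0.5189 × 2.8980% = 7.5612%.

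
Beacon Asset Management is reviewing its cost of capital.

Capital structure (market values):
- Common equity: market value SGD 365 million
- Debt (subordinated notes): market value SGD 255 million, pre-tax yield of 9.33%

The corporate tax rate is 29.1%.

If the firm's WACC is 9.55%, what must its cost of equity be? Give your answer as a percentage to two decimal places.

Total capital V = 365 + 255 = 620.
Equity weight = 365/620 = 0.5887.
Subordinated notes weight = 255/620 = 0.4113.
Debt contribution = 0.4113 × 9.33% × (1 − 29.1%) = 2.7207%.
Required equity contribution = 9.55% − 2.7207% = 6.8293%.
Re = 6.8293% / 0.5887 = 11.6005%.

11.60%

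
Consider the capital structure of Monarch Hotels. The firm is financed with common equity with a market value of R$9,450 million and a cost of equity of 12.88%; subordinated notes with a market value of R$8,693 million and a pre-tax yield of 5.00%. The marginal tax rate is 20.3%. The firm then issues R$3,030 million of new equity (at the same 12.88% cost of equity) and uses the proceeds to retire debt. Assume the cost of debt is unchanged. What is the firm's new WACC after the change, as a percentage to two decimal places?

After the change:
Total capital V = 12480 + 5663 = 18143.
Equity: weight = 12480/18143 = 0.6879; cost = 12.88%.
Subordinated notes: weight = 5663/18143 = 0.3121; after-tax cost = 5% × (1 − 20.3%) = 3.9850%.
WACC = 0.6879 × 12.8800% + 0.3121 × 3.9850% = 10.1036%.

10.10%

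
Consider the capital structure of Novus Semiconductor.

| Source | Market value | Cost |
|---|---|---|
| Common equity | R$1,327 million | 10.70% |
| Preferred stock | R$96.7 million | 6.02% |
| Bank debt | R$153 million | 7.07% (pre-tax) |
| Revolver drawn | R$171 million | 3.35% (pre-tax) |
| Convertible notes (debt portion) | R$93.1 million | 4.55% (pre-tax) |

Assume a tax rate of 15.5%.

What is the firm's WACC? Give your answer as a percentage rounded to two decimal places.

Total capital V = 1327 + 96.7 + 153 + 171 + 93.1 = 1840.8.
Equity: weight = 1327/1840.8 = 0.7209; cost = 10.7%.
Preferred: weight = 96.7/1840.8 = 0.0525; cost = 6.02%.
Bank debt: weight = 153/1840.8 = 0.0831; after-tax cost = 7.07% × (1 − 15.5%) = 5.9741%.
Revolver drawn: weight = 171/1840.8 = 0.0929; after-tax cost = 3.35% × (1 − 15.5%) = 2.8308%.
Convertible notes (debt portion): weight = 93.1/1840.8 = 0.0506; after-tax cost = 4.55% × (1 − 15.5%) = 3.8447%.
WACC = 0.7209 × 10.7000% + 0.0525 × 6.0200% + 0.0831 × 5.9741% + 0.0929 × 2.8308% + 0.0506 × 3.8447% = 8.9836%.

8.98%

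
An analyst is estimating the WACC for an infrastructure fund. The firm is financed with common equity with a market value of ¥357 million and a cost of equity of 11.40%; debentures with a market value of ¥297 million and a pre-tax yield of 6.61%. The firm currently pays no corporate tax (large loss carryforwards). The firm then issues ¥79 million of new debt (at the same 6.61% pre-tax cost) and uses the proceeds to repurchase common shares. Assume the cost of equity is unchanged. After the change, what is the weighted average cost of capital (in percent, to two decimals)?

8.65%

After the change:
Total capital V = 278 + 376 = 654.
Equity: weight = 278/654 = 0.4251; cost = 11.4%.
Debentures: weight = 376/654 = 0.5749; after-tax cost = 6.61% × (1 − 0%) = 6.6100%.
WACC = 0.4251 × 11.4000% + 0.5749 × 6.6100% = 8.6461%.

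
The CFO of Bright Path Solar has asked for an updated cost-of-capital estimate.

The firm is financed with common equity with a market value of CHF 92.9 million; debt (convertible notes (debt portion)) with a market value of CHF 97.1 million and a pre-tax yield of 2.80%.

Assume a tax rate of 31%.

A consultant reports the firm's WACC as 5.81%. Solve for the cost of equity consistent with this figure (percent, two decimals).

Total capital V = 92.9 + 97.1 = 190.
Equity weight = 92.9/190 = 0.4889.
Convertible notes (debt portion) weight = 97.1/190 = 0.5111.
Debt contribution = 0.5111 × 2.8% × (1 − 31%) = 0.9874%.
Required equity contribution = 5.81% − 0.9874% = 4.8226%.
Re = 4.8226% / 0.4889 = 9.8633%.

9.86%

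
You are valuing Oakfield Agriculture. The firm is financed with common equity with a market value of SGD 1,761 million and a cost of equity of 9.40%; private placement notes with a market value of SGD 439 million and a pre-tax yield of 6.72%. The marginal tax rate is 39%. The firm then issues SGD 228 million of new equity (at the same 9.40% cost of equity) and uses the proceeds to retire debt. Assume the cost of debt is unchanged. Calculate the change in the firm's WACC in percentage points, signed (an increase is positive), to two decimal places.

+0.55 pp

Current WACC:
Total capital V = 1761 + 439 = 2200.
Equity: weight = 1761/2200 = 0.8005; cost = 9.4%.
Private placement notes: weight = 439/2200 = 0.1995; after-tax cost = 6.72% × (1 − 39%) = 4.0992%.
WACC = 0.8005 × 9.4000% + 0.1995 × 4.0992% = 8.3422%.
After the change:
Total capital V = 1989 + 211 = 2200.
Equity: weight = 1989/2200 = 0.9041; cost = 9.4%.
Private placement notes: weight = 211/2200 = 0.0959; after-tax cost = 6.72% × (1 − 39%) = 4.0992%.
WACC = 0.9041 × 9.4000% + 0.0959 × 4.0992% = 8.8916%.
Change in WACC = 8.8916% − 8.3422% = 0.5494 pp.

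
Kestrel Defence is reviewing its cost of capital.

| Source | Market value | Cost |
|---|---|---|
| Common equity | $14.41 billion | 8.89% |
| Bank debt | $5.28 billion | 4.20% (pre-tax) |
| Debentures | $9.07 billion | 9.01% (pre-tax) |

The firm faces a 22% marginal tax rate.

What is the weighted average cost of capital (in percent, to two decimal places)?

7.27%

Total capital V = 14.41 + 5.28 + 9.07 = 28.76.
Equity: weight = 14.41/28.76 = 0.5010; cost = 8.89%.
Bank debt: weight = 5.28/28.76 = 0.1836; after-tax cost = 4.2% × (1 − 22%) = 3.2760%.
Debentures: weight = 9.07/28.76 = 0.3154; after-tax cost = 9.01% × (1 − 22%) = 7.0278%.
WACC = 0.5010 × 8.8900% + 0.1836 × 3.2760% + 0.3154 × 7.0278% = 7.2721%.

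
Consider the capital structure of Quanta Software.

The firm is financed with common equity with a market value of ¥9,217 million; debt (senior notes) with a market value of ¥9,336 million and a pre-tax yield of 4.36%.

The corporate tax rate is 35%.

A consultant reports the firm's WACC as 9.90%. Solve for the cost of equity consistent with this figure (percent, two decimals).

Total capital V = 9217 + 9336 = 18553.
Equity weight = 9217/18553 = 0.4968.
Senior notes weight = 9336/18553 = 0.5032.
Debt contribution = 0.5032 × 4.36% × (1 − 35%) = 1.4261%.
Required equity contribution = 9.9% − 1.4261% = 8.4739%.
Re = 8.4739% / 0.4968 = 17.0572%.

17.06%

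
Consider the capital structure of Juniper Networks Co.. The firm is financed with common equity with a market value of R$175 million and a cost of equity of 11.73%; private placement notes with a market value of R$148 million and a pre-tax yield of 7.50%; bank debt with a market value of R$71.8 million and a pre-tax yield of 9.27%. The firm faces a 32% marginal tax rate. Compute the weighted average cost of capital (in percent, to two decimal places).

8.26%

Total capital V = 175 + 148 + 71.8 = 394.8.
Equity: weight = 175/394.8 = 0.4433; cost = 11.73%.
Private placement notes: weight = 148/394.8 = 0.3749; after-tax cost = 7.5% × (1 − 32%) = 5.1000%.
Bank debt: weight = 71.8/394.8 = 0.1819; after-tax cost = 9.27% × (1 − 32%) = 6.3036%.
WACC = 0.4433 × 11.7300% + 0.3749 × 5.1000% + 0.1819 × 6.3036% = 8.2577%.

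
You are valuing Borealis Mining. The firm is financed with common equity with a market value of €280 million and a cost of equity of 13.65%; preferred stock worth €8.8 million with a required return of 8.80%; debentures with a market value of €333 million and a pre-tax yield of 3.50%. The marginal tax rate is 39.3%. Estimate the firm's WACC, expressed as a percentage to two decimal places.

Total capital V = 280 + 8.8 + 333 = 621.8.
Equity: weight = 280/621.8 = 0.4503; cost = 13.65%.
Preferred: weight = 8.8/621.8 = 0.0142; cost = 8.8%.
Debentures: weight = 333/621.8 = 0.5355; after-tax cost = 3.5% × (1 − 39.3%) = 2.1245%.
WACC = 0.4503 × 13.6500% + 0.0142 × 8.8000% + 0.5355 × 2.1245% = 7.4090%.

7.41%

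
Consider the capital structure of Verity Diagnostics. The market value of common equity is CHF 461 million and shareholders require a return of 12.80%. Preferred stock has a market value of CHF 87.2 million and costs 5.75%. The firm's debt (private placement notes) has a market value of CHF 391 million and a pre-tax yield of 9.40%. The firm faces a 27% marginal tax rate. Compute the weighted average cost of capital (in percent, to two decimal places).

9.67%

Total capital V = 461 + 87.2 + 391 = 939.2.
Equity: weight = 461/939.2 = 0.4908; cost = 12.8%.
Preferred: weight = 87.2/939.2 = 0.0928; cost = 5.75%.
Private placement notes: weight = 391/939.2 = 0.4163; after-tax cost = 9.4% × (1 − 27%) = 6.8620%.
WACC = 0.4908 × 12.8000% + 0.0928 × 5.7500% + 0.4163 × 6.8620% = 9.6734%.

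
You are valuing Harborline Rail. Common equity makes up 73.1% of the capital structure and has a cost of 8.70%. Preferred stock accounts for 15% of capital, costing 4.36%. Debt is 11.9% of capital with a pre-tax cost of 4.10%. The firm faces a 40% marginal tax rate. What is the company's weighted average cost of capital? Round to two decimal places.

7.31%

After-tax cost of debt = 4.1% × (1 − 40%) = 2.4600%.
WACC = 0.731 × 8.7000% + 0.150 × 4.3600% + 0.119 × 2.4600% = 7.3064%.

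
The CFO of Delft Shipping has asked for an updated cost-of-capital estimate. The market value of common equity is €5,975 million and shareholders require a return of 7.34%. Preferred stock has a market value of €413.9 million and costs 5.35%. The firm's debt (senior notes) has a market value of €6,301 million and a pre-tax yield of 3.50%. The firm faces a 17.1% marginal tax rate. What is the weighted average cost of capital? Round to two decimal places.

Total capital V = 5975 + 413.9 + 6301 = 12689.9.
Equity: weight = 5975/12689.9 = 0.4708; cost = 7.34%.
Preferred: weight = 413.9/12689.9 = 0.0326; cost = 5.35%.
Senior notes: weight = 6301/12689.9 = 0.4965; after-tax cost = 3.5% × (1 − 17.1%) = 2.9015%.
WACC = 0.4708 × 7.3400% + 0.0326 × 5.3500% + 0.4965 × 2.9015% = 5.0712%.

5.07%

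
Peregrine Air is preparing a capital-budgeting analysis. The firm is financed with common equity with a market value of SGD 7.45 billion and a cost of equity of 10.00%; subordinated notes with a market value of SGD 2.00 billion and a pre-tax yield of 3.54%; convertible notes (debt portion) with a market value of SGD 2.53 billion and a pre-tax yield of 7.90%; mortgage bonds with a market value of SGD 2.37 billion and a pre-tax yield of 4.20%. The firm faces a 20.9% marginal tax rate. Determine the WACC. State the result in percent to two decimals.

7.23%

Total capital V = 7.45 + 2 + 2.53 + 2.37 = 14.35.
Equity: weight = 7.45/14.35 = 0.5192; cost = 10%.
Subordinated notes: weight = 2/14.35 = 0.1394; after-tax cost = 3.54% × (1 − 20.9%) = 2.8001%.
Convertible notes (debt portion): weight = 2.53/14.35 = 0.1763; after-tax cost = 7.9% × (1 − 20.9%) = 6.2489%.
Mortgage bonds: weight = 2.37/14.35 = 0.1652; after-tax cost = 4.2% × (1 − 20.9%) = 3.3222%.
WACC = 0.5192 × 10.0000% + 0.1394 × 2.8001% + 0.1763 × 6.2489% + 0.1652 × 3.3222% = 7.2323%.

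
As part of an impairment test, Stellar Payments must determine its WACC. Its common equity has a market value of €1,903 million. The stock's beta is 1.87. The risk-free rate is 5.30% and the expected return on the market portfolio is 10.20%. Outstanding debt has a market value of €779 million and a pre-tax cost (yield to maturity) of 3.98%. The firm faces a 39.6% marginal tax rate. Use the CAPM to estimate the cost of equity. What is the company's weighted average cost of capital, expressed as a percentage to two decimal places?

10.96%

Market risk premium = 10.2% − 5.3% = 4.9%.
Cost of equity via CAPM: Re = 5.3% + 1.87 × 4.9% = 14.4630%.
Total capital V = 1903 + 779 = 2682.
Equity: weight = 1903/2682 = 0.7095; cost = 14.463%.
Debt: weight = 779/2682 = 0.2905; after-tax cost = 3.98% × (1 − 39.6%) = 2.4039%.
WACC = 0.7095 × 14.4630% + 0.2905 × 2.4039% = 10.9604%.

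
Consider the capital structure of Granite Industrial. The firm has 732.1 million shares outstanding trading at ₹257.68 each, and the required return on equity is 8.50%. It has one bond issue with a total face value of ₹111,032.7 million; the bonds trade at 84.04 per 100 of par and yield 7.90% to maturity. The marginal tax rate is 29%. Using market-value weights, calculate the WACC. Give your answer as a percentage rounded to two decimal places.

7.54%

Market value of equity E = 257.68 × 732.1m = 188647.528m. Market value of debt D = 111032.7m × 84.04/100 = 93311.88108m.
Total capital V = 188647.528 + 93311.88108 = 281959.40908.
Equity: weight = 188647.528/281959.40908 = 0.6691; cost = 8.5%.
Bonds outstanding: weight = 93311.88108/281959.40908 = 0.3309; after-tax cost = 7.9% × (1 − 29%) = 5.6090%.
WACC = 0.6691 × 8.5000% + 0.3309 × 5.6090% = 7.5433%.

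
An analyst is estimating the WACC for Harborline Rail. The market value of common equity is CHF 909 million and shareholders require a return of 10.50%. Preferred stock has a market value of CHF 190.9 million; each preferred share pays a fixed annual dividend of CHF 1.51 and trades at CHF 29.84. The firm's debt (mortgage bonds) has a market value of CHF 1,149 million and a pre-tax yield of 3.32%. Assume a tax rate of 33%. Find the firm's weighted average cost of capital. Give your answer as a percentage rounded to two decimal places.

5.81%

Cost of preferred: Rp = 1.51 / 29.84 = 5.0603%.
Total capital V = 909 + 190.9 + 1149 = 2248.9.
Equity: weight = 909/2248.9 = 0.4042; cost = 10.5%.
Preferred: weight = 190.9/2248.9 = 0.0849; cost = 5.0603%.
Mortgage bonds: weight = 1149/2248.9 = 0.5109; after-tax cost = 3.32% × (1 − 33%) = 2.2244%.
WACC = 0.4042 × 10.5000% + 0.0849 × 5.0603% + 0.5109 × 2.2244% = 5.8101%.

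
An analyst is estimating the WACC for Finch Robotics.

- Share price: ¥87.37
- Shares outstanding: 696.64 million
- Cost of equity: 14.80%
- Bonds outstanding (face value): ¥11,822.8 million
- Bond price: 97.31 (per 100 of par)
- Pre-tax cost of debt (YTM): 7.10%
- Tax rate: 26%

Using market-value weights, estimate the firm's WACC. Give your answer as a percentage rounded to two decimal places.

Market value of equity E = 87.37 × 696.64m = 60865.4368m. Market value of debt D = 11822.8m × 97.31/100 = 11504.76668m.
Total capital V = 60865.4368 + 11504.76668 = 72370.20348.
Equity: weight = 60865.4368/72370.20348 = 0.8410; cost = 14.8%.
Bonds outstanding: weight = 11504.76668/72370.20348 = 0.1590; after-tax cost = 7.1% × (1 − 26%) = 5.2540%.
WACC = 0.8410 × 14.8000% + 0.1590 × 5.2540% = 13.2825%.

13.28%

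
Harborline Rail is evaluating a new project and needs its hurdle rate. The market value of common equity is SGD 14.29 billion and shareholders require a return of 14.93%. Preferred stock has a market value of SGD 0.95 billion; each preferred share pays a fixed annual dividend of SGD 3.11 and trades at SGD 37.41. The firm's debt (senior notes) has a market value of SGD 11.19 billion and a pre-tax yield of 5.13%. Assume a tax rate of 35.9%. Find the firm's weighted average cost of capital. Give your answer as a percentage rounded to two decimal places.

9.76%

Cost of preferred: Rp = 3.11 / 37.41 = 8.3133%.
Total capital V = 14.29 + 0.95 + 11.19 = 26.43.
Equity: weight = 14.29/26.43 = 0.5407; cost = 14.93%.
Preferred: weight = 0.95/26.43 = 0.0359; cost = 8.3133%.
Senior notes: weight = 11.19/26.43 = 0.4234; after-tax cost = 5.13% × (1 − 35.9%) = 3.2883%.
WACC = 0.5407 × 14.9300% + 0.0359 × 8.3133% + 0.4234 × 3.2883% = 9.7633%.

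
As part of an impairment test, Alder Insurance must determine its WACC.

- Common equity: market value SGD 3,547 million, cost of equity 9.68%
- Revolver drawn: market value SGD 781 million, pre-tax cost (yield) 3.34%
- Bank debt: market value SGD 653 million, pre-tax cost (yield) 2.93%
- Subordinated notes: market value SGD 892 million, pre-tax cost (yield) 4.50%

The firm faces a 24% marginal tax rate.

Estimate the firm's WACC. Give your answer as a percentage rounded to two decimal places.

Total capital V = 3547 + 781 + 653 + 892 = 5873.
Equity: weight = 3547/5873 = 0.6040; cost = 9.68%.
Revolver drawn: weight = 781/5873 = 0.1330; after-tax cost = 3.34% × (1 − 24%) = 2.5384%.
Bank debt: weight = 653/5873 = 0.1112; after-tax cost = 2.93% × (1 − 24%) = 2.2268%.
Subordinated notes: weight = 892/5873 = 0.1519; after-tax cost = 4.5% × (1 − 24%) = 3.4200%.
WACC = 0.6040 × 9.6800% + 0.1330 × 2.5384% + 0.1112 × 2.2268% + 0.1519 × 3.4200% = 6.9508%.

6.95%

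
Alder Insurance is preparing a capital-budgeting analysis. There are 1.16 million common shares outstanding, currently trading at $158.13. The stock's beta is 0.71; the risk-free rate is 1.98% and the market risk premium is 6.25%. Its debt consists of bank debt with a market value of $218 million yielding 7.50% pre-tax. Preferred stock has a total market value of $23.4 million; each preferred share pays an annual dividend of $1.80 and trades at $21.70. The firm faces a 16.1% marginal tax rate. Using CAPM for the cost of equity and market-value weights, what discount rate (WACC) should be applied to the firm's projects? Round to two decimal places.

6.46%

Cost of equity via CAPM: Re = 1.98% + 0.71 × 6.25% = 6.4175%.
Cost of preferred: Rp = 1.8 / 21.7 = 8.2949%.
Market value of equity E = 158.13 × 1.16m = 183.4308m.
Total capital V = 183.4308 + 23.4 + 218 = 424.8308.
Equity: weight = 183.4308/424.8308 = 0.4318; cost = 6.4175%.
Preferred: weight = 23.4/424.8308 = 0.0551; cost = 8.2949%.
Bank debt: weight = 218/424.8308 = 0.5131; after-tax cost = 7.5% × (1 − 16.1%) = 6.2925%.
WACC = 0.4318 × 6.4175% + 0.0551 × 8.2949% + 0.5131 × 6.2925% = 6.4568%.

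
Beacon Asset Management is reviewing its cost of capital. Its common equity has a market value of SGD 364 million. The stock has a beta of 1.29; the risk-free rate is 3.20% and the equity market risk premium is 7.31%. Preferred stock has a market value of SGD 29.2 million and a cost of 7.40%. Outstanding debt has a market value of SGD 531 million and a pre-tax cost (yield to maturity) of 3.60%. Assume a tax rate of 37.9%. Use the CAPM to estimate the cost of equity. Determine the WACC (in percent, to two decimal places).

6.49%

Cost of equity via CAPM: Re = 3.2% + 1.29 × 7.31% = 12.6299%.
Total capital V = 364 + 29.2 + 531 = 924.2.
Equity: weight = 364/924.2 = 0.3939; cost = 12.6299%.
Preferred: weight = 29.2/924.2 = 0.0316; cost = 7.4%.
Debt: weight = 531/924.2 = 0.5746; after-tax cost = 3.6% × (1 − 37.9%) = 2.2356%.
WACC = 0.3939 × 12.6299% + 0.0316 × 7.4000% + 0.5746 × 2.2356% = 6.4926%.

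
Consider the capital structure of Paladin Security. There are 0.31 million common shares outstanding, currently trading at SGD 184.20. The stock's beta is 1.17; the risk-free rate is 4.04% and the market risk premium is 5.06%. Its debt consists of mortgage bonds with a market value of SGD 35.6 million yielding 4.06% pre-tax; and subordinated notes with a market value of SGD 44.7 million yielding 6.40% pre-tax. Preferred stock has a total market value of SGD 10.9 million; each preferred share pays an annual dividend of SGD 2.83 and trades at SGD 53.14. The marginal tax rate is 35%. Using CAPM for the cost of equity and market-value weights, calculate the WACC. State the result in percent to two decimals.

6.11%

Cost of equity via CAPM: Re = 4.04% + 1.17 × 5.06% = 9.9602%.
Cost of preferred: Rp = 2.83 / 53.14 = 5.3256%.
Market value of equity E = 184.2 × 0.31m = 57.102m.
Total capital V = 57.102 + 10.9 + 35.6 + 44.7 = 148.302.
Equity: weight = 57.102/148.302 = 0.3850; cost = 9.9602%.
Preferred: weight = 10.9/148.302 = 0.0735; cost = 5.3256%.
Mortgage bonds: weight = 35.6/148.302 = 0.2401; after-tax cost = 4.06% × (1 − 35%) = 2.6390%.
Subordinated notes: weight = 44.7/148.302 = 0.3014; after-tax cost = 6.4% × (1 − 35%) = 4.1600%.
WACC = 0.3850 × 9.9602% + 0.0735 × 5.3256% + 0.2401 × 2.6390% + 0.3014 × 4.1600% = 6.1139%.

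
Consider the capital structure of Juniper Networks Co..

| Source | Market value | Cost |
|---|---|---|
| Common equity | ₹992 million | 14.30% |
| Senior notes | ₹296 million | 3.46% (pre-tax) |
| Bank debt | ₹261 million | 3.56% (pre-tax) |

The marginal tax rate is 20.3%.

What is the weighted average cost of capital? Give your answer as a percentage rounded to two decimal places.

Total capital V = 992 + 296 + 261 = 1549.
Equity: weight = 992/1549 = 0.6404; cost = 14.3%.
Senior notes: weight = 296/1549 = 0.1911; after-tax cost = 3.46% × (1 − 20.3%) = 2.7576%.
Bank debt: weight = 261/1549 = 0.1685; after-tax cost = 3.56% × (1 − 20.3%) = 2.8373%.
WACC = 0.6404 × 14.3000% + 0.1911 × 2.7576% + 0.1685 × 2.8373% = 10.1629%.

10.16%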